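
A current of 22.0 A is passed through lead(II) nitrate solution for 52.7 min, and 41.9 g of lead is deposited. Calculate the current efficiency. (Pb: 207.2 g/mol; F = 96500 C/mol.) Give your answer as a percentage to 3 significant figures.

56.1%

Q = 22.0 × 3162 = 69560 C
n(e⁻) = 69560 / 96500 = 0.7208 mol
Pb²⁺ + 2e⁻ → Pb, so theoretical n(Pb) = 0.3604 mol → 74.67 g
Efficiency = 41.9 / 74.67 = 0.5611 = 56.1%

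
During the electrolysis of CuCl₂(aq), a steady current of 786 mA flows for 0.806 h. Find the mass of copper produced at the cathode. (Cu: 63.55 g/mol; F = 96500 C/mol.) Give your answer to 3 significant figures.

0.751 g

Charge passed = 0.786 × 2901.6 = 2281 C
Moles of electrons = 2281 / 96500 = 0.02364 mol
Cu²⁺ + 2e⁻ → Cu, so n(Cu) = 0.02364 / 2 = 0.01182 mol
m = 0.01182 × 63.55 = 0.751 g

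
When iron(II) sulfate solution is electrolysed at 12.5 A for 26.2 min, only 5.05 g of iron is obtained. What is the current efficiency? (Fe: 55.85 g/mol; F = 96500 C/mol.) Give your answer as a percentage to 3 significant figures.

88.8%

Q = 12.5 × 1572 = 19650 C
n(e⁻) = 19650 / 96500 = 0.2036 mol
Fe²⁺ + 2e⁻ → Fe, so theoretical n(Fe) = 0.1018 mol → 5.686 g
Efficiency = 5.05 / 5.686 = 0.8881 = 88.8%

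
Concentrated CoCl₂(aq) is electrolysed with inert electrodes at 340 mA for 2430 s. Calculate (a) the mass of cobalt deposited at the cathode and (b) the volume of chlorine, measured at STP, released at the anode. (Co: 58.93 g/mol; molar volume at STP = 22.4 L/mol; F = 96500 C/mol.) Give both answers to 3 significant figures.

Q = 0.340 × 2430 = 826.2 C; n(e⁻) = 826.2 / 96500 = 0.008562 mol
Cathode: Co²⁺ + 2e⁻ → Co → n(Co) = 0.008562/2 = 0.004281 mol → 0.252 g
Anode: 2Cl⁻ → Cl₂ + 2e⁻ → n(Cl₂) = 0.008562/2 = 0.004281 mol → 0.0959 L

0.252 g Co; 0.0959 L Cl₂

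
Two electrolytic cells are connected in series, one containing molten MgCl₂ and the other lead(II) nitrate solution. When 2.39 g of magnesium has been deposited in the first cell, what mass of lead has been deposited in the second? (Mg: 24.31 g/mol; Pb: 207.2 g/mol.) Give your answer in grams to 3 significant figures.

n(Mg) = 2.39 / 24.31 = 0.09831 mol
Mg²⁺ + 2e⁻ → Mg, so n(e⁻) = 2 × 0.09831 = 0.1966 mol
The cells are in series, so the same charge (and hence the same n(e⁻) = 0.1966 mol) passes through both.
Pb²⁺ + 2e⁻ → Pb, so n(Pb) = 0.1966 / 2 = 0.09830 mol
m(Pb) = 0.09830 × 207.2 = 20.4 g

20.4 g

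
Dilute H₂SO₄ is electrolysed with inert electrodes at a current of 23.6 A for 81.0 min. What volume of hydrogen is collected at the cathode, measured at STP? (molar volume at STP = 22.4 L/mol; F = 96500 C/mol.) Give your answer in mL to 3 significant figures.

Q = It = 23.6 × 4860 = 1.147×10^5 C
n(e⁻) = Q/F = 1.147×10^5/96500 = 1.189 mol
2H⁺ + 2e⁻ → H₂, so n(H₂) = 1.189 / 2 = 0.5945 mol
V = 0.5945 × 22.4 = 13.32 L
= 13300 mL

13300 mL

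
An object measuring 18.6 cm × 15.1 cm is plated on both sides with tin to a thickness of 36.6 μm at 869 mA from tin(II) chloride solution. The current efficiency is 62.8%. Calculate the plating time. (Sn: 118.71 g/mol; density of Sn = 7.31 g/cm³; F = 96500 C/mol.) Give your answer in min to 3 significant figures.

746 min

Plated area = 2 × 18.6 × 15.1 = 561.7 cm²
Volume = 561.7 × 36.6×10⁻⁴ cm = 2.056 cm³
m(Sn) = 2.056 × 7.31 = 15.03 g
n(Sn) = 15.03 / 118.71 = 0.1266 mol; n(e⁻) = 2 × 0.1266 = 0.2532 mol
Q = 0.2532 × 96500 / 0.628 = 38910 C
t = 38910 / 0.869 = 44780 s = 746 min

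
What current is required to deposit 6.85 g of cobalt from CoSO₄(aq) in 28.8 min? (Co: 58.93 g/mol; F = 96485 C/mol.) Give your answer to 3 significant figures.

n(Co) = 6.85 / 58.93 = 0.1162 mol
Co²⁺ + 2e⁻ → Co, so n(e⁻) = 2 × 0.1162 = 0.2324 mol
Q = 0.2324 × 96485 = 22420 C
I = Q / t = 22420 / 1728 s = 13.0 A

13.0 A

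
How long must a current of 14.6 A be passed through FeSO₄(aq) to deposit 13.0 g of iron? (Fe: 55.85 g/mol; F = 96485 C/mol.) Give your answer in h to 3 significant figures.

n(Fe) = 13.0 / 55.85 = 0.2328 mol
Fe²⁺ + 2e⁻ → Fe, so n(e⁻) = 2 × 0.2328 = 0.4656 mol
Q = 0.4656 × 96485 = 44920 C
t = Q / I = 44920 / 14.6 = 3077 s = 0.855 h

0.855 h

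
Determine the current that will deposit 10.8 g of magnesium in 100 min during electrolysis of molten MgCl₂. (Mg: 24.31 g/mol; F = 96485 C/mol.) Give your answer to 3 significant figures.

14.3 A

n(Mg) = 10.8 / 24.31 = 0.4443 mol
Mg²⁺ + 2e⁻ → Mg, so n(e⁻) = 2 × 0.4443 = 0.8886 mol
Q = 0.8886 × 96485 = 85740 C
I = Q / t = 85740 / 6000 s = 14.3 A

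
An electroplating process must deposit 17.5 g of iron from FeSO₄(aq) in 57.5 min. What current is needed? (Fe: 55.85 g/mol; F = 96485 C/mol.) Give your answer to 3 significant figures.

17.5 A

n(Fe) = 17.5 / 55.85 = 0.3133 mol
Fe²⁺ + 2e⁻ → Fe, so n(e⁻) = 2 × 0.3133 = 0.6266 mol
Q = 0.6266 × 96485 = 60460 C
I = Q / t = 60460 / 3450 s = 17.5 A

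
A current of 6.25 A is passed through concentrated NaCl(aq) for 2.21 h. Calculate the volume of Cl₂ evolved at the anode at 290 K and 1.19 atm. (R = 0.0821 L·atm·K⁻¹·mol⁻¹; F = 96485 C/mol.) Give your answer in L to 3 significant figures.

Q = It = 6.25 × 7956 = 49730 C
n(e⁻) = 49730 / 96485 = 0.5154 mol
2Cl⁻ → Cl₂ + 2e⁻, so n(Cl₂) = 0.5154 / 2 = 0.2577 mol
V = nRT/P = 0.2577 × 0.0821 × 290 / 1.19 = 5.156 L

5.16 L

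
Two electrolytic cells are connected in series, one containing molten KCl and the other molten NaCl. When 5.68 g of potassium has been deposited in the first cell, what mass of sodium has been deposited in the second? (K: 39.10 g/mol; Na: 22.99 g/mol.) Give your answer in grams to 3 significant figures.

3.34 g

n(K) = 5.68 / 39.10 = 0.1453 mol
K⁺ + e⁻ → K, so n(e⁻) = 0.1453 mol
The cells are in series, so the same charge (and hence the same n(e⁻) = 0.1453 mol) passes through both.
Na⁺ + e⁻ → Na, so n(Na) = 0.1453 mol
m(Na) = 0.1453 × 22.99 = 3.34 g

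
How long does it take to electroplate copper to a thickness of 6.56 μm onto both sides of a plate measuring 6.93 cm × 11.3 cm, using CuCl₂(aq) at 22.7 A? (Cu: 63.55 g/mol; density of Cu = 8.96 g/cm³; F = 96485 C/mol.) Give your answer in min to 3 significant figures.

Plated area = 2 × 6.93 × 11.3 = 156.6 cm²
Volume = 156.6 × 6.56×10⁻⁴ cm = 0.1027 cm³
m(Cu) = 0.1027 × 8.96 = 0.9202 g
n(Cu) = 0.9202 / 63.55 = 0.01448 mol; n(e⁻) = 2 × 0.01448 = 0.02896 mol
Q = 0.02896 × 96485 = 2794 C
t = 2794 / 22.7 = 123.1 s = 2.05 min

2.05 min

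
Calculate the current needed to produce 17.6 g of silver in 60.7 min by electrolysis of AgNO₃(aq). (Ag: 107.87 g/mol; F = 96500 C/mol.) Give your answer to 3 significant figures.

4.32 A

n(Ag) = 17.6 / 107.87 = 0.1632 mol
Ag⁺ + e⁻ → Ag, so n(e⁻) = 0.1632 mol
Q = 0.1632 × 96500 = 15750 C
I = Q / t = 15750 / 3642 s = 4.32 A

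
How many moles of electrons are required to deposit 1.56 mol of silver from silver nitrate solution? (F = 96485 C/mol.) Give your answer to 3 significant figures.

Ag⁺ + e⁻ → Ag, so n(e⁻) = 1 × 1.56 = 1.560 mol

1.56 mol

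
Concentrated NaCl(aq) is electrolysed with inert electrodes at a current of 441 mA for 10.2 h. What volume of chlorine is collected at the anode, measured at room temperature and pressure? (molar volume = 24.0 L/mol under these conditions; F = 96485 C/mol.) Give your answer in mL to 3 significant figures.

2010 mL

Q = It = 0.441 × 36720 = 16190 C
n(e⁻) = Q/F = 16190/96485 = 0.1678 mol
2Cl⁻ → Cl₂ + 2e⁻, so n(Cl₂) = 0.1678 / 2 = 0.08390 mol
V = 0.08390 × 24.0 = 2.014 L
= 2010 mL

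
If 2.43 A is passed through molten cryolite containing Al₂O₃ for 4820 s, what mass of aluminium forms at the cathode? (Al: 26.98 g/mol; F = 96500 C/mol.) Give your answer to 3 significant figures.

1.09 g

Q = 2.43 A × 4820 s = 11710 C
Moles of electrons = 11710 / 96500 = 0.1213 mol
Al³⁺ + 3e⁻ → Al, so n(Al) = 0.1213 / 3 = 0.04043 mol
m = 0.04043 × 26.98 = 1.09 g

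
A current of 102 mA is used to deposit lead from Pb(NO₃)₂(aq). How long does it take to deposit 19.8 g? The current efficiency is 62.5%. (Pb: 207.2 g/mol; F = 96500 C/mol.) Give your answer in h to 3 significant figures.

80.4 h

n(Pb) = 19.8 / 207.2 = 0.09556 mol
Pb²⁺ + 2e⁻ → Pb, so n(e⁻) = 2 × 0.09556 = 0.1911 mol
Q = 0.1911 × 96500 / 0.625 = 29510 C
t = Q / I = 29510 / 0.102 = 2.893×10^5 s = 80.4 h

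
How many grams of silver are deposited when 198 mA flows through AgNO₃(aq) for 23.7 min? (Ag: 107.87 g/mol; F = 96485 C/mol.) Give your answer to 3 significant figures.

0.315 g

Charge passed = 0.198 × 1422 = 281.6 C
n(e⁻) = 281.6 / 96485 = 0.002919 mol
Ag⁺ + e⁻ → Ag, so n(Ag) = 0.002919 mol
m = 0.002919 × 107.87 = 0.315 g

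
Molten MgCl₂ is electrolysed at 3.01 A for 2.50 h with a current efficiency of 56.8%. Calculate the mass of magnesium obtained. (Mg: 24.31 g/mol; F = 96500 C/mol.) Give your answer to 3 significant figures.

1.94 g

Q = 3.01 × 9000 = 27090 C
n(e⁻) = 27090 / 96500 = 0.2807 mol
Mg²⁺ + 2e⁻ → Mg, so theoretical m(Mg) = 0.1404 × 24.31 = 3.413 g
Actual mass = 56.8% × 3.413 = 1.94 g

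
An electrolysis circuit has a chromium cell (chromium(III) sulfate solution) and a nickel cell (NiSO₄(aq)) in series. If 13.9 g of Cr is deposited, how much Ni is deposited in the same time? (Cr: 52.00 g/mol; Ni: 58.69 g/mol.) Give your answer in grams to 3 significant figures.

23.5 g

n(Cr) = 13.9 / 52.00 = 0.2673 mol
Cr³⁺ + 3e⁻ → Cr, so n(e⁻) = 3 × 0.2673 = 0.8019 mol
The cells are in series, so the same charge (and hence the same n(e⁻) = 0.8019 mol) passes through both.
Ni²⁺ + 2e⁻ → Ni, so n(Ni) = 0.8019 / 2 = 0.4010 mol
m(Ni) = 0.4010 × 58.69 = 23.5 g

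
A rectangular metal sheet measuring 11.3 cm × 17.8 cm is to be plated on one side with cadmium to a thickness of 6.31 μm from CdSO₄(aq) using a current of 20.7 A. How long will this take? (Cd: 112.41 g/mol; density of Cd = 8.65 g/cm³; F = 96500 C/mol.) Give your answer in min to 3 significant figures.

1.52 min

Plated area = 11.3 × 17.8 = 201.1 cm²
Volume = 201.1 × 6.31×10⁻⁴ cm = 0.1269 cm³
m(Cd) = 0.1269 × 8.65 = 1.098 g
n(Cd) = 1.098 / 112.41 = 0.009768 mol; n(e⁻) = 2 × 0.009768 = 0.01954 mol
Q = 0.01954 × 96500 = 1886 C
t = 1886 / 20.7 = 91.11 s = 1.52 min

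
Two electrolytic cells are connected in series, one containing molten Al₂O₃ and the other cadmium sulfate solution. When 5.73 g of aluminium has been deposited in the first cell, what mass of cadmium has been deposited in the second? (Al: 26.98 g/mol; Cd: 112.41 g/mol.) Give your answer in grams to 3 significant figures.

35.8 g

n(Al) = 5.73 / 26.98 = 0.2124 mol
Al³⁺ + 3e⁻ → Al, so n(e⁻) = 3 × 0.2124 = 0.6372 mol
In series, the same 0.6372 mol of electrons flows through the second cell.
Cd²⁺ + 2e⁻ → Cd, so n(Cd) = 0.6372 / 2 = 0.3186 mol
m(Cd) = 0.3186 × 112.41 = 35.8 g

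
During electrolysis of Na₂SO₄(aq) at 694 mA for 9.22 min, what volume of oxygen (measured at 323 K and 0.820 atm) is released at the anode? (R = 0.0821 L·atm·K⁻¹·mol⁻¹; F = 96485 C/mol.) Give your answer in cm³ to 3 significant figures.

32.2 cm³

Q = It = 0.694 × 553.2 = 383.9 C
Moles of electrons = 383.9 / 96485 = 0.003979 mol
2H₂O → O₂ + 4H⁺ + 4e⁻, so n(O₂) = 0.003979 / 4 = 9.948×10^-4 mol
V = nRT/P = 9.948×10^-4 × 0.0821 × 323 / 0.820 = 0.03217 L
= 32.2 cm³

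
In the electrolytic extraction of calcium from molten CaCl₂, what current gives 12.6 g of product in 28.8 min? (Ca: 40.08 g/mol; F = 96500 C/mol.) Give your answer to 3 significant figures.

n(Ca) = 12.6 / 40.08 = 0.3144 mol
Ca²⁺ + 2e⁻ → Ca, so n(e⁻) = 2 × 0.3144 = 0.6288 mol
Q = 0.6288 × 96500 = 60680 C
I = Q / t = 60680 / 1728 s = 35.1 A

35.1 A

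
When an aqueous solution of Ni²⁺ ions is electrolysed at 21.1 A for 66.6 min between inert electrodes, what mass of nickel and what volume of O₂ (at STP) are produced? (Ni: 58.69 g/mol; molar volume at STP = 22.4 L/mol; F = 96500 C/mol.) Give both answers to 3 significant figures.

25.6 g Ni; 4.89 L O₂

Q = 21.1 × 3996 = 84320 C; n(e⁻) = 84320 / 96500 = 0.8738 mol
Cathode: Ni²⁺ + 2e⁻ → Ni → n(Ni) = 0.8738/2 = 0.4369 mol → 25.6 g
Anode: 2H₂O → O₂ + 4H⁺ + 4e⁻ → n(O₂) = 0.8738/4 = 0.2185 mol → 4.89 L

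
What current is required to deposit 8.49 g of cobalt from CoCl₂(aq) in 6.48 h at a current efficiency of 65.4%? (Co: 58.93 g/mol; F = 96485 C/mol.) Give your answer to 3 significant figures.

n(Co) = 8.49 / 58.93 = 0.1441 mol
Co²⁺ + 2e⁻ → Co, so n(e⁻) = 2 × 0.1441 = 0.2882 mol
Q = 0.2882 × 96485 / 0.654 = 42520 C
I = Q / t = 42520 / 23328 s = 1.82 A

1.82 A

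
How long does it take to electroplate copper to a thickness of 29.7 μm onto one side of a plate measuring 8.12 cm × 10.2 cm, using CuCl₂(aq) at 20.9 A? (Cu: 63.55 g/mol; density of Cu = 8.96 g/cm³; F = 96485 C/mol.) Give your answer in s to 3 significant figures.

Plated area = 8.12 × 10.2 = 82.82 cm²
Volume = 82.82 × 29.7×10⁻⁴ cm = 0.2460 cm³
m(Cu) = 0.2460 × 8.96 = 2.204 g
n(Cu) = 2.204 / 63.55 = 0.03468 mol; n(e⁻) = 2 × 0.03468 = 0.06936 mol
Q = 0.06936 × 96485 = 6692 C
t = 6692 / 20.9 = 320.2 s

320 s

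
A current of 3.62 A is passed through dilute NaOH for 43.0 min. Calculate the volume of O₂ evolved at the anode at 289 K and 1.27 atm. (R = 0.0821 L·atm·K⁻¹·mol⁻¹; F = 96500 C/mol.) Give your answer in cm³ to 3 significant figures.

Charge passed = 3.62 × 2580 = 9340 C
n(e⁻) = 9340 / 96500 = 0.09679 mol
2H₂O → O₂ + 4H⁺ + 4e⁻, so n(O₂) = 0.09679 / 4 = 0.02420 mol
V = nRT/P = 0.02420 × 0.0821 × 289 / 1.27 = 0.4521 L
= 452 cm³

452 cm³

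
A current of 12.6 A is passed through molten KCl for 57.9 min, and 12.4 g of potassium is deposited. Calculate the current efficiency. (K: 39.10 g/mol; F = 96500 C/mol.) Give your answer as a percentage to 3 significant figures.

Q = 12.6 × 3474 = 43770 C
n(e⁻) = 43770 / 96500 = 0.4536 mol
K⁺ + e⁻ → K, so theoretical n(K) = 0.4536 mol → 17.74 g
Efficiency = 12.4 / 17.74 = 0.6990 = 69.9%

69.9%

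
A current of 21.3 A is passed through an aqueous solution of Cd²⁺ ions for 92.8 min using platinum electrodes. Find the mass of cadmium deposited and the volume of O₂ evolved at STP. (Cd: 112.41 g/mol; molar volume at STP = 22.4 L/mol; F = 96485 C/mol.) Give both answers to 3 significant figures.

Q = 21.3 × 5568 = 1.186×10^5 C; n(e⁻) = 1.186×10^5 / 96485 = 1.229 mol
Cathode: Cd²⁺ + 2e⁻ → Cd → n(Cd) = 1.229/2 = 0.6145 mol → 69.1 g
Anode: 2H₂O → O₂ + 4H⁺ + 4e⁻ → n(O₂) = 1.229/4 = 0.3073 mol → 6.88 L

69.1 g Cd; 6.88 L O₂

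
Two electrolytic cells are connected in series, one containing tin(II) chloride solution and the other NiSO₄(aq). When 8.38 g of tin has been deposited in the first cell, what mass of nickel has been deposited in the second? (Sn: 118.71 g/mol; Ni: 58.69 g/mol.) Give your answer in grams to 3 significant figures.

4.14 g

n(Sn) = 8.38 / 118.71 = 0.07059 mol
Sn²⁺ + 2e⁻ → Sn, so n(e⁻) = 2 × 0.07059 = 0.1412 mol
The cells are in series, so the same charge (and hence the same n(e⁻) = 0.1412 mol) passes through both.
Ni²⁺ + 2e⁻ → Ni, so n(Ni) = 0.1412 / 2 = 0.07060 mol
m(Ni) = 0.07060 × 58.69 = 4.14 g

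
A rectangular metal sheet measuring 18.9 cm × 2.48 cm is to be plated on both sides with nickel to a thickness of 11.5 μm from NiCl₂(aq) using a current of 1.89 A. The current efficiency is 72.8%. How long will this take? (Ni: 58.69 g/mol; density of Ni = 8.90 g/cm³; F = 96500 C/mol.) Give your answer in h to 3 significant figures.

0.637 h

Plated area = 2 × 18.9 × 2.48 = 93.74 cm²
Volume = 93.74 × 11.5×10⁻⁴ cm = 0.1078 cm³
m(Ni) = 0.1078 × 8.90 = 0.9594 g
n(Ni) = 0.9594 / 58.69 = 0.01635 mol; n(e⁻) = 2 × 0.01635 = 0.03270 mol
Q = 0.03270 × 96500 / 0.728 = 4335 C
t = 4335 / 1.89 = 2294 s = 0.637 h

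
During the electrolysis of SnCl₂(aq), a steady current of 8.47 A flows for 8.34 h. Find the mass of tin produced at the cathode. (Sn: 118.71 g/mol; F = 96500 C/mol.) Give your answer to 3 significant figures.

Charge passed = 8.47 × 30024 = 2.543×10^5 C
Moles of electrons = 2.543×10^5 / 96500 = 2.635 mol
Sn²⁺ + 2e⁻ → Sn, so n(Sn) = 2.635 / 2 = 1.318 mol
m = 1.318 × 118.71 = 156 g

156 g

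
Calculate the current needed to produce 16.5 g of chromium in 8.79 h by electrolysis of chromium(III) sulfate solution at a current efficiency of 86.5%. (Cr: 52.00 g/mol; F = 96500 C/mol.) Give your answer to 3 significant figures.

n(Cr) = 16.5 / 52.00 = 0.3173 mol
Cr³⁺ + 3e⁻ → Cr, so n(e⁻) = 3 × 0.3173 = 0.9519 mol
Q = 0.9519 × 96500 / 0.865 = 1.062×10^5 C
I = Q / t = 1.062×10^5 / 31644 s = 3.36 A

3.36 A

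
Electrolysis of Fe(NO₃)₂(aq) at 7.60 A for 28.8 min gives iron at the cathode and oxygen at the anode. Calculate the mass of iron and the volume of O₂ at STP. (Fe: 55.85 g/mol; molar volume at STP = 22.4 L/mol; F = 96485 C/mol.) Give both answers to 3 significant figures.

3.80 g Fe; 0.762 L O₂

Q = 7.60 × 1728 = 13130 C; n(e⁻) = 13130 / 96485 = 0.1361 mol
Cathode: Fe²⁺ + 2e⁻ → Fe → n(Fe) = 0.1361/2 = 0.06805 mol → 3.80 g
Anode: 2H₂O → O₂ + 4H⁺ + 4e⁻ → n(O₂) = 0.1361/4 = 0.03403 mol → 0.762 L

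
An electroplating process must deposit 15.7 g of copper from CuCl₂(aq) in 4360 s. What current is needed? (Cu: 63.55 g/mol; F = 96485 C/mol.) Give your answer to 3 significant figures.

n(Cu) = 15.7 / 63.55 = 0.2470 mol
Cu²⁺ + 2e⁻ → Cu, so n(e⁻) = 2 × 0.2470 = 0.4940 mol
Q = 0.4940 × 96485 = 47660 C
I = Q / t = 47660 / 4360 s = 10.9 A

10.9 A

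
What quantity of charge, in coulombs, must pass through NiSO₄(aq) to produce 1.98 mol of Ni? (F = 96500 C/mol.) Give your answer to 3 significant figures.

Ni²⁺ + 2e⁻ → Ni, so n(e⁻) = 2 × 1.98 = 3.960 mol
Q = 3.960 × 96500 = 3.821×10^5 C

3.82×10^5 C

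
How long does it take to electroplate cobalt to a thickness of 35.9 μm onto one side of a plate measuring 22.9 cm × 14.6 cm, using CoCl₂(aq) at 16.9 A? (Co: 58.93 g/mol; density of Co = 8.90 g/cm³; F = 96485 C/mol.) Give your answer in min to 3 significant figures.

Plated area = 22.9 × 14.6 = 334.3 cm²
Volume = 334.3 × 35.9×10⁻⁴ cm = 1.200 cm³
m(Co) = 1.200 × 8.90 = 10.68 g
n(Co) = 10.68 / 58.93 = 0.1812 mol; n(e⁻) = 2 × 0.1812 = 0.3624 mol
Q = 0.3624 × 96485 = 34970 C
t = 34970 / 16.9 = 2069 s = 34.5 min

34.5 min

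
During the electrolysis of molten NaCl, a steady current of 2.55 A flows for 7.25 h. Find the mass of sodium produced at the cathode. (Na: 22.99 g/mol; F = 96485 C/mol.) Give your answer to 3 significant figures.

15.9 g

Q = 2.55 A × 26100 s = 66560 C
Moles of electrons = 66560 / 96485 = 0.6898 mol
Na⁺ + e⁻ → Na, so n(Na) = 0.6898 mol
m = 0.6898 × 22.99 = 15.9 g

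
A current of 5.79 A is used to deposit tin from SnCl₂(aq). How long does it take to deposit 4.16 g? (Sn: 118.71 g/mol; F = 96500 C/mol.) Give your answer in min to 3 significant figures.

19.5 min

n(Sn) = 4.16 / 118.71 = 0.03504 mol
Sn²⁺ + 2e⁻ → Sn, so n(e⁻) = 2 × 0.03504 = 0.07008 mol
Q = 0.07008 × 96500 = 6763 C
t = Q / I = 6763 / 5.79 = 1168 s = 19.5 min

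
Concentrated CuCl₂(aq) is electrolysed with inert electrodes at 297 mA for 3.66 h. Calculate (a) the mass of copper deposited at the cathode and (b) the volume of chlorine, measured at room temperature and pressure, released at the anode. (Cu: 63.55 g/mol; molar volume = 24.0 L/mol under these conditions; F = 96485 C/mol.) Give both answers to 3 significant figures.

1.29 g Cu; 0.487 L Cl₂

Q = 0.297 × 13176 = 3913 C; n(e⁻) = 3913 / 96485 = 0.04056 mol
Cathode: Cu²⁺ + 2e⁻ → Cu → n(Cu) = 0.04056/2 = 0.02028 mol → 1.29 g
Anode: 2Cl⁻ → Cl₂ + 2e⁻ → n(Cl₂) = 0.04056/2 = 0.02028 mol → 0.487 L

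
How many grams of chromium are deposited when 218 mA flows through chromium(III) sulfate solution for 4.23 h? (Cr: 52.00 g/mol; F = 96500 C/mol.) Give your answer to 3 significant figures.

0.596 g

Q = It = 0.218 × 15228 = 3320 C
n(e⁻) = Q/F = 3320/96500 = 0.03440 mol
Cr³⁺ + 3e⁻ → Cr, so n(Cr) = 0.03440 / 3 = 0.01147 mol
m = 0.01147 × 52.00 = 0.596 g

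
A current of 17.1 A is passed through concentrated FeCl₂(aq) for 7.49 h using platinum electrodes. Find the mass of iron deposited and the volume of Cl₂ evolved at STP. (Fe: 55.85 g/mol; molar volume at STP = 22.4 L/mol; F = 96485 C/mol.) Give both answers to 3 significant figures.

Q = 17.1 × 26964 = 4.611×10^5 C; n(e⁻) = 4.611×10^5 / 96485 = 4.779 mol
Cathode: Fe²⁺ + 2e⁻ → Fe → n(Fe) = 4.779/2 = 2.390 mol → 133 g
Anode: 2Cl⁻ → Cl₂ + 2e⁻ → n(Cl₂) = 4.779/2 = 2.390 mol → 53.5 L

133 g Fe; 53.5 L Cl₂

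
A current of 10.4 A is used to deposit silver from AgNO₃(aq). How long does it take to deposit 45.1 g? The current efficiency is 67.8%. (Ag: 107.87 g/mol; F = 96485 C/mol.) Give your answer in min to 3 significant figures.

95.4 min

n(Ag) = 45.1 / 107.87 = 0.4181 mol
Ag⁺ + e⁻ → Ag, so n(e⁻) = 0.4181 mol
Q = 0.4181 × 96485 / 0.678 = 59500 C
t = Q / I = 59500 / 10.4 = 5721 s = 95.4 min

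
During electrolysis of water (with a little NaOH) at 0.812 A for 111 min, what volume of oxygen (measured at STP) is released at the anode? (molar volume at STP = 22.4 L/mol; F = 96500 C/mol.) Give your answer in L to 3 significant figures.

Q = It = 0.812 × 6660 = 5408 C
n(e⁻) = 5408 / 96500 = 0.05604 mol
2H₂O → O₂ + 4H⁺ + 4e⁻, so n(O₂) = 0.05604 / 4 = 0.01401 mol
V = 0.01401 × 22.4 = 0.3138 L

0.314 L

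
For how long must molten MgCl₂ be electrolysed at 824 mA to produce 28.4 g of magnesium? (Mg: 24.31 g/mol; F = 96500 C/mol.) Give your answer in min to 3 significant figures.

n(Mg) = 28.4 / 24.31 = 1.168 mol
Mg²⁺ + 2e⁻ → Mg, so n(e⁻) = 2 × 1.168 = 2.336 mol
Q = 2.336 × 96500 = 2.254×10^5 C
t = Q / I = 2.254×10^5 / 0.824 = 2.735×10^5 s = 4560 min

4560 min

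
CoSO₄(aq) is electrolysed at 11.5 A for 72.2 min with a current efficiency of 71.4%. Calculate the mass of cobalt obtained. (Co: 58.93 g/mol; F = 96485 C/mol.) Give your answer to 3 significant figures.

Q = 11.5 × 4332 = 49820 C
n(e⁻) = 49820 / 96485 = 0.5163 mol
Co²⁺ + 2e⁻ → Co, so theoretical m(Co) = 0.2582 × 58.93 = 15.22 g
Actual mass = 71.4% × 15.22 = 10.9 g

10.9 g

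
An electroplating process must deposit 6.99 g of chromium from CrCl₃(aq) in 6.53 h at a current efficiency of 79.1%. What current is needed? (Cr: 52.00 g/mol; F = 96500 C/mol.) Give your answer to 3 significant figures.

n(Cr) = 6.99 / 52.00 = 0.1344 mol
Cr³⁺ + 3e⁻ → Cr, so n(e⁻) = 3 × 0.1344 = 0.4032 mol
Q = 0.4032 × 96500 / 0.791 = 49190 C
I = Q / t = 49190 / 23508 s = 2.09 A

2.09 A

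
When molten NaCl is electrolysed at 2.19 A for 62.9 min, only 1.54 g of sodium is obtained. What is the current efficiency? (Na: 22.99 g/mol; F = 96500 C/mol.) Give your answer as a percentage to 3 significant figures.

78.2%

Q = 2.19 × 3774 = 8265 C
n(e⁻) = 8265 / 96500 = 0.08565 mol
Na⁺ + e⁻ → Na, so theoretical n(Na) = 0.08565 mol → 1.969 g
Efficiency = 1.54 / 1.969 = 0.7821 = 78.2%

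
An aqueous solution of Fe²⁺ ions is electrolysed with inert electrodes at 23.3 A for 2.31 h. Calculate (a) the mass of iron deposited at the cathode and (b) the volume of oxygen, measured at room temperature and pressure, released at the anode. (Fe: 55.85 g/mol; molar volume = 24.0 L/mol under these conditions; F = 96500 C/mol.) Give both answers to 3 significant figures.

Q = 23.3 × 8316 = 1.938×10^5 C; n(e⁻) = 1.938×10^5 / 96500 = 2.008 mol
Cathode: Fe²⁺ + 2e⁻ → Fe → n(Fe) = 2.008/2 = 1.004 mol → 56.1 g
Anode: 2H₂O → O₂ + 4H⁺ + 4e⁻ → n(O₂) = 2.008/4 = 0.5020 mol → 12.0 L

56.1 g Fe; 12.0 L O₂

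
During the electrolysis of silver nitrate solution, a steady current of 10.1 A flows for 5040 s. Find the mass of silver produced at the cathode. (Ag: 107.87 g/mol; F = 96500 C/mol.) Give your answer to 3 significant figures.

56.9 g

Charge passed = 10.1 × 5040 = 50900 C
n(e⁻) = 50900 / 96500 = 0.5275 mol
Ag⁺ + e⁻ → Ag, so n(Ag) = 0.5275 mol
m = 0.5275 × 107.87 = 56.9 g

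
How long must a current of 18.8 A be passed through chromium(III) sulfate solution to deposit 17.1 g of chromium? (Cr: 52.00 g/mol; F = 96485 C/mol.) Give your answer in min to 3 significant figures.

n(Cr) = 17.1 / 52.00 = 0.3288 mol
Cr³⁺ + 3e⁻ → Cr, so n(e⁻) = 3 × 0.3288 = 0.9864 mol
Q = 0.9864 × 96485 = 95170 C
t = Q / I = 95170 / 18.8 = 5062 s = 84.4 min

84.4 min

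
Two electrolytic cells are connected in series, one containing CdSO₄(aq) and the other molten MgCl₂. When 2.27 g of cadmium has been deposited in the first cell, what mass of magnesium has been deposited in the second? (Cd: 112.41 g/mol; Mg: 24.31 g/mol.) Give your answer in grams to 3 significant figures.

0.491 g

n(Cd) = 2.27 / 112.41 = 0.02019 mol
Cd²⁺ + 2e⁻ → Cd, so n(e⁻) = 2 × 0.02019 = 0.04038 mol
In series, the same 0.04038 mol of electrons flows through the second cell.
Mg²⁺ + 2e⁻ → Mg, so n(Mg) = 0.04038 / 2 = 0.02019 mol
m(Mg) = 0.02019 × 24.31 = 0.491 g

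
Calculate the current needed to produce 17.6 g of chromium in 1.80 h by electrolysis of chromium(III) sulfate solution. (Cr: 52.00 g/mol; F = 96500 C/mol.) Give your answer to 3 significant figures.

15.1 A

n(Cr) = 17.6 / 52.00 = 0.3385 mol
Cr³⁺ + 3e⁻ → Cr, so n(e⁻) = 3 × 0.3385 = 1.016 mol
Q = 1.016 × 96500 = 98040 C
I = Q / t = 98040 / 6480 s = 15.1 A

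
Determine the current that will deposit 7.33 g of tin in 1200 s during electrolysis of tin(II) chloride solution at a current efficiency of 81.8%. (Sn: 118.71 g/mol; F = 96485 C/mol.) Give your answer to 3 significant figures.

12.1 A

n(Sn) = 7.33 / 118.71 = 0.06175 mol
Sn²⁺ + 2e⁻ → Sn, so n(e⁻) = 2 × 0.06175 = 0.1235 mol
Q = 0.1235 × 96485 / 0.818 = 14570 C
I = Q / t = 14570 / 1200 s = 12.1 A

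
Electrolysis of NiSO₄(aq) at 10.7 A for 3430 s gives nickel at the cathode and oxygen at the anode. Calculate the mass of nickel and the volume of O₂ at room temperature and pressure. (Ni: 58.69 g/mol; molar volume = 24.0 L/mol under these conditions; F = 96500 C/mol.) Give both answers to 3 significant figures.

11.2 g Ni; 2.28 L O₂

Q = 10.7 × 3430 = 36700 C; n(e⁻) = 36700 / 96500 = 0.3803 mol
Cathode: Ni²⁺ + 2e⁻ → Ni → n(Ni) = 0.3803/2 = 0.1902 mol → 11.2 g
Anode: 2H₂O → O₂ + 4H⁺ + 4e⁻ → n(O₂) = 0.3803/4 = 0.09508 mol → 2.28 L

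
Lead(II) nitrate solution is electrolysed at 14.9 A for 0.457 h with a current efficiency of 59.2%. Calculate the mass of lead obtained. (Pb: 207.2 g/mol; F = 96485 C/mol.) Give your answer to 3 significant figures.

Q = 14.9 × 1645.2 = 24510 C
n(e⁻) = 24510 / 96485 = 0.2540 mol
Pb²⁺ + 2e⁻ → Pb, so theoretical m(Pb) = 0.1270 × 207.2 = 26.31 g
Actual mass = 59.2% × 26.31 = 15.6 g

15.6 g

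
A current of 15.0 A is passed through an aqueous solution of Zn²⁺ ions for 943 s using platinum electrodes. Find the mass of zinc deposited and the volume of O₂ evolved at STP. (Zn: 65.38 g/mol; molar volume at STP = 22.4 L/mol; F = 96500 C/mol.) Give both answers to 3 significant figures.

4.79 g Zn; 0.821 L O₂

Q = 15.0 × 943 = 14150 C; n(e⁻) = 14150 / 96500 = 0.1466 mol
Cathode: Zn²⁺ + 2e⁻ → Zn → n(Zn) = 0.1466/2 = 0.07330 mol → 4.79 g
Anode: 2H₂O → O₂ + 4H⁺ + 4e⁻ → n(O₂) = 0.1466/4 = 0.03665 mol → 0.821 L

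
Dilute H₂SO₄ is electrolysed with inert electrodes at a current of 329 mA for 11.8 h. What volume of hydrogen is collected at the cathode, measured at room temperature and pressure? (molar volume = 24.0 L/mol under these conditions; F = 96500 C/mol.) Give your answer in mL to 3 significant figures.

Charge passed = 0.329 × 42480 = 13980 C
n(e⁻) = Q/F = 13980/96500 = 0.1449 mol
2H⁺ + 2e⁻ → H₂, so n(H₂) = 0.1449 / 2 = 0.07245 mol
V = 0.07245 × 24.0 = 1.739 L
= 1740 mL

1740 mL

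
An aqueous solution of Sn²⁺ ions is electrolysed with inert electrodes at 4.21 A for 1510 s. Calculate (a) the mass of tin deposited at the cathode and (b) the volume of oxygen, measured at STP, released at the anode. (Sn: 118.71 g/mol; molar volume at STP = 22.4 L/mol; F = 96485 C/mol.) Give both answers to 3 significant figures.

3.91 g Sn; 0.369 L O₂

Q = 4.21 × 1510 = 6357 C; n(e⁻) = 6357 / 96485 = 0.06589 mol
Cathode: Sn²⁺ + 2e⁻ → Sn → n(Sn) = 0.06589/2 = 0.03295 mol → 3.91 g
Anode: 2H₂O → O₂ + 4H⁺ + 4e⁻ → n(O₂) = 0.06589/4 = 0.01647 mol → 0.369 L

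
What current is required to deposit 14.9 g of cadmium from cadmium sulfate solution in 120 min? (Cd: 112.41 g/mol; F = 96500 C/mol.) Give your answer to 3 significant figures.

n(Cd) = 14.9 / 112.41 = 0.1326 mol
Cd²⁺ + 2e⁻ → Cd, so n(e⁻) = 2 × 0.1326 = 0.2652 mol
Q = 0.2652 × 96500 = 25590 C
I = Q / t = 25590 / 7200 s = 3.55 A

3.55 A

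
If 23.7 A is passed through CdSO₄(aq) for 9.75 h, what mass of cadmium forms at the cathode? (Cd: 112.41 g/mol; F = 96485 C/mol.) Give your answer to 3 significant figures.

485 g

Q = 23.7 A × 35100 s = 8.319×10^5 C
Moles of electrons = 8.319×10^5 / 96485 = 8.622 mol
Cd²⁺ + 2e⁻ → Cd, so n(Cd) = 8.622 / 2 = 4.311 mol
m = 4.311 × 112.41 = 485 g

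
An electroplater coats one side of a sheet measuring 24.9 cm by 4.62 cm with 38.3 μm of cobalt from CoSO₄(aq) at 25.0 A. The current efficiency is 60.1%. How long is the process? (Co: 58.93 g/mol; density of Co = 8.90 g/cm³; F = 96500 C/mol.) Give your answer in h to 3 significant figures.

Plated area = 24.9 × 4.62 = 115.0 cm²
Volume = 115.0 × 38.3×10⁻⁴ cm = 0.4405 cm³
m(Co) = 0.4405 × 8.90 = 3.920 g
n(Co) = 3.920 / 58.93 = 0.06652 mol; n(e⁻) = 2 × 0.06652 = 0.1330 mol
Q = 0.1330 × 96500 / 0.601 = 21360 C
t = 21360 / 25.0 = 854.4 s = 0.237 h

0.237 h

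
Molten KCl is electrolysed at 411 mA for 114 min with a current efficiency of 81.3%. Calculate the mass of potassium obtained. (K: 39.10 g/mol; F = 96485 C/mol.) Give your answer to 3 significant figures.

Q = 0.411 × 6840 = 2811 C
n(e⁻) = 2811 / 96485 = 0.02913 mol
K⁺ + e⁻ → K, so theoretical m(K) = 0.02913 × 39.10 = 1.139 g
Actual mass = 81.3% × 1.139 = 0.926 g

0.926 g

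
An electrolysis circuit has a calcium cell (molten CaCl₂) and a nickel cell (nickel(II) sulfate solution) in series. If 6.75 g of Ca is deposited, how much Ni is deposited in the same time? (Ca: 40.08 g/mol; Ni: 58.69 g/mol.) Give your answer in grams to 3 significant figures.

n(Ca) = 6.75 / 40.08 = 0.1684 mol
Ca²⁺ + 2e⁻ → Ca, so n(e⁻) = 2 × 0.1684 = 0.3368 mol
The cells are in series, so the same charge (and hence the same n(e⁻) = 0.3368 mol) passes through both.
Ni²⁺ + 2e⁻ → Ni, so n(Ni) = 0.3368 / 2 = 0.1684 mol
m(Ni) = 0.1684 × 58.69 = 9.88 g

9.88 g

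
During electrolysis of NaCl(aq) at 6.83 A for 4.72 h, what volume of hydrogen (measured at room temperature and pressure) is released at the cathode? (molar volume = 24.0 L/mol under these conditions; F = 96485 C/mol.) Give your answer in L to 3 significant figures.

14.4 L

Q = 6.83 A × 16992 s = 1.161×10^5 C
Moles of electrons = 1.161×10^5 / 96485 = 1.203 mol
2H⁺ + 2e⁻ → H₂, so n(H₂) = 1.203 / 2 = 0.6015 mol
V = 0.6015 × 24.0 = 14.44 L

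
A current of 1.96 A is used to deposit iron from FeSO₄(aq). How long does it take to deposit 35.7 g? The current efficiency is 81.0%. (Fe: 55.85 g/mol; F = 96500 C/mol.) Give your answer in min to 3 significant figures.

1300 min

n(Fe) = 35.7 / 55.85 = 0.6392 mol
Fe²⁺ + 2e⁻ → Fe, so n(e⁻) = 2 × 0.6392 = 1.278 mol
Q = 1.278 × 96500 / 0.810 = 1.523×10^5 C
t = Q / I = 1.523×10^5 / 1.96 = 77700 s = 1300 min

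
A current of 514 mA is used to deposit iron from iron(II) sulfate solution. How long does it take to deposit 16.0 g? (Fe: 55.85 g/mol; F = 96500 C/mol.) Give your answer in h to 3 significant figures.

n(Fe) = 16.0 / 55.85 = 0.2865 mol
Fe²⁺ + 2e⁻ → Fe, so n(e⁻) = 2 × 0.2865 = 0.5730 mol
Q = 0.5730 × 96500 = 55290 C
t = Q / I = 55290 / 0.514 = 1.076×10^5 s = 29.9 h

29.9 h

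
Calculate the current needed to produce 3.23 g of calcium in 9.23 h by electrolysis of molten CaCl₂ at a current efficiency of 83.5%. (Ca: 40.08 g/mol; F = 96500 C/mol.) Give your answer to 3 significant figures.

0.561 A

n(Ca) = 3.23 / 40.08 = 0.08059 mol
Ca²⁺ + 2e⁻ → Ca, so n(e⁻) = 2 × 0.08059 = 0.1612 mol
Q = 0.1612 × 96500 / 0.835 = 18630 C
I = Q / t = 18630 / 33228 s = 0.561 A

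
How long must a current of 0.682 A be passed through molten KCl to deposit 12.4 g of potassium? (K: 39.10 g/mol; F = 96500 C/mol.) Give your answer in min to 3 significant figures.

748 min

n(K) = 12.4 / 39.10 = 0.3171 mol
K⁺ + e⁻ → K, so n(e⁻) = 0.3171 mol
Q = 0.3171 × 96500 = 30600 C
t = Q / I = 30600 / 0.682 = 44870 s = 748 min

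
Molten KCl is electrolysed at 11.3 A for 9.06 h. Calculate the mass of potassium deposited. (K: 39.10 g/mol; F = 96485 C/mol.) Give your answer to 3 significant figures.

149 g

Q = It = 11.3 × 32616 = 3.686×10^5 C
Moles of electrons = 3.686×10^5 / 96485 = 3.820 mol
K⁺ + e⁻ → K, so n(K) = 3.820 mol
m = 3.820 × 39.10 = 149 g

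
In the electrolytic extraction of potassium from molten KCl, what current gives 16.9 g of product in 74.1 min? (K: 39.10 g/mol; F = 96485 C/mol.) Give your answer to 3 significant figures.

n(K) = 16.9 / 39.10 = 0.4322 mol
K⁺ + e⁻ → K, so n(e⁻) = 0.4322 mol
Q = 0.4322 × 96485 = 41700 C
I = Q / t = 41700 / 4446 s = 9.38 A

9.38 A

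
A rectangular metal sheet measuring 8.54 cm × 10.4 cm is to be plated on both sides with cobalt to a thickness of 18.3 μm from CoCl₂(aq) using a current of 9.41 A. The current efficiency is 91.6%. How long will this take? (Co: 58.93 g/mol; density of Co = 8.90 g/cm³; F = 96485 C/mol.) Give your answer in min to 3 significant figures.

18.3 min

Plated area = 2 × 8.54 × 10.4 = 177.6 cm²
Volume = 177.6 × 18.3×10⁻⁴ cm = 0.3250 cm³
m(Co) = 0.3250 × 8.90 = 2.893 g
n(Co) = 2.893 / 58.93 = 0.04909 mol; n(e⁻) = 2 × 0.04909 = 0.09818 mol
Q = 0.09818 × 96485 / 0.916 = 10340 C
t = 10340 / 9.41 = 1099 s = 18.3 min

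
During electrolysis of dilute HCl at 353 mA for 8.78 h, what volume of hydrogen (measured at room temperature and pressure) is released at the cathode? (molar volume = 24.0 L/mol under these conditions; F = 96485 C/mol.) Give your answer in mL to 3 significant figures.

Charge passed = 0.353 × 31608 = 11160 C
n(e⁻) = 11160 / 96485 = 0.1157 mol
2H⁺ + 2e⁻ → H₂, so n(H₂) = 0.1157 / 2 = 0.05785 mol
V = 0.05785 × 24.0 = 1.388 L
= 1390 mL

1390 mL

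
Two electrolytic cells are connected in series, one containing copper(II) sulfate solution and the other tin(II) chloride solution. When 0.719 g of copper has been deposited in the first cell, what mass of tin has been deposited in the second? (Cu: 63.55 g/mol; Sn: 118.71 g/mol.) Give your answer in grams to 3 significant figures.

n(Cu) = 0.719 / 63.55 = 0.01131 mol
Cu²⁺ + 2e⁻ → Cu, so n(e⁻) = 2 × 0.01131 = 0.02262 mol
In series, the same 0.02262 mol of electrons flows through the second cell.
Sn²⁺ + 2e⁻ → Sn, so n(Sn) = 0.02262 / 2 = 0.01131 mol
m(Sn) = 0.01131 × 118.71 = 1.34 g

1.34 g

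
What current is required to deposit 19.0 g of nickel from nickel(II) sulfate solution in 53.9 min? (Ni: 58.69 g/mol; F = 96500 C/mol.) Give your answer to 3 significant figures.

19.3 A

n(Ni) = 19.0 / 58.69 = 0.3237 mol
Ni²⁺ + 2e⁻ → Ni, so n(e⁻) = 2 × 0.3237 = 0.6474 mol
Q = 0.6474 × 96500 = 62470 C
I = Q / t = 62470 / 3234 s = 19.3 A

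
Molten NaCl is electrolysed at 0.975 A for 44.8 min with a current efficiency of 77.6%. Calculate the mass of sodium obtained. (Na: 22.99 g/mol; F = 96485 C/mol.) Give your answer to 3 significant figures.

0.485 g

Q = 0.975 × 2688 = 2621 C
n(e⁻) = 2621 / 96485 = 0.02716 mol
Na⁺ + e⁻ → Na, so theoretical m(Na) = 0.02716 × 22.99 = 0.6244 g
Actual mass = 77.6% × 0.6244 = 0.485 g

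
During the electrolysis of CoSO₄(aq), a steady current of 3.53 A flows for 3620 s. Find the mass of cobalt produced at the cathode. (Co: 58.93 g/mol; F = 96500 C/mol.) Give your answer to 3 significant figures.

3.90 g

Q = It = 3.53 × 3620 = 12780 C
n(e⁻) = 12780 / 96500 = 0.1324 mol
Co²⁺ + 2e⁻ → Co, so n(Co) = 0.1324 / 2 = 0.06620 mol
m = 0.06620 × 58.93 = 3.90 g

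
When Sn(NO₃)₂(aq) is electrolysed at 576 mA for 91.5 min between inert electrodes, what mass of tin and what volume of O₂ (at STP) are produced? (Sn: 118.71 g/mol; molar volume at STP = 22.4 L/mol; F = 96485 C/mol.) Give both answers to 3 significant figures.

Q = 0.576 × 5490 = 3162 C; n(e⁻) = 3162 / 96485 = 0.03277 mol
Cathode: Sn²⁺ + 2e⁻ → Sn → n(Sn) = 0.03277/2 = 0.01639 mol → 1.95 g
Anode: 2H₂O → O₂ + 4H⁺ + 4e⁻ → n(O₂) = 0.03277/4 = 0.008193 mol → 0.184 L

1.95 g Sn; 0.184 L O₂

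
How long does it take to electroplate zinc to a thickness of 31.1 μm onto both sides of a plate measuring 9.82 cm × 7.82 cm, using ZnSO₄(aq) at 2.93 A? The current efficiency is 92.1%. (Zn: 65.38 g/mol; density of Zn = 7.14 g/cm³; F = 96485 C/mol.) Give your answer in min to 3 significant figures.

62.2 min

Plated area = 2 × 9.82 × 7.82 = 153.6 cm²
Volume = 153.6 × 31.1×10⁻⁴ cm = 0.4777 cm³
m(Zn) = 0.4777 × 7.14 = 3.411 g
n(Zn) = 3.411 / 65.38 = 0.05217 mol; n(e⁻) = 2 × 0.05217 = 0.1043 mol
Q = 0.1043 × 96485 / 0.921 = 10930 C
t = 10930 / 2.93 = 3730 s = 62.2 min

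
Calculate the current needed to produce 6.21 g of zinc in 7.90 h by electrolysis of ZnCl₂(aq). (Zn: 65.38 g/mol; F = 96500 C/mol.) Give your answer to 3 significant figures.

0.645 A

n(Zn) = 6.21 / 65.38 = 0.09498 mol
Zn²⁺ + 2e⁻ → Zn, so n(e⁻) = 2 × 0.09498 = 0.1900 mol
Q = 0.1900 × 96500 = 18340 C
I = Q / t = 18340 / 28440 s = 0.645 A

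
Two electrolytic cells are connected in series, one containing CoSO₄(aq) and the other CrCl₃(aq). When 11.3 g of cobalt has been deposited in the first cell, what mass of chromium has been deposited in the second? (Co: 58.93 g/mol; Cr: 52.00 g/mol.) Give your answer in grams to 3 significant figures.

6.65 g

n(Co) = 11.3 / 58.93 = 0.1918 mol
Co²⁺ + 2e⁻ → Co, so n(e⁻) = 2 × 0.1918 = 0.3836 mol
Since the cells are in series, n(e⁻) in the Cr cell is also 0.3836 mol.
Cr³⁺ + 3e⁻ → Cr, so n(Cr) = 0.3836 / 3 = 0.1279 mol
m(Cr) = 0.1279 × 52.00 = 6.65 g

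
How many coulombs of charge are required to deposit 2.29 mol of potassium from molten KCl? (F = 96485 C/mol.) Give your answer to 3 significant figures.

K⁺ + e⁻ → K, so n(e⁻) = 1 × 2.29 = 2.290 mol
Q = 2.290 × 96485 = 2.210×10^5 C

2.21×10^5 C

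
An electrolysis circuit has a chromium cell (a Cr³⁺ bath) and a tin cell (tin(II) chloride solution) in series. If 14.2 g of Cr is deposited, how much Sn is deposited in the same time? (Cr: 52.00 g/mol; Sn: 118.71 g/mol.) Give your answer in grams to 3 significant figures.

48.6 g

n(Cr) = 14.2 / 52.00 = 0.2731 mol
Cr³⁺ + 3e⁻ → Cr, so n(e⁻) = 3 × 0.2731 = 0.8193 mol
Since the cells are in series, n(e⁻) in the Sn cell is also 0.8193 mol.
Sn²⁺ + 2e⁻ → Sn, so n(Sn) = 0.8193 / 2 = 0.4097 mol
m(Sn) = 0.4097 × 118.71 = 48.6 g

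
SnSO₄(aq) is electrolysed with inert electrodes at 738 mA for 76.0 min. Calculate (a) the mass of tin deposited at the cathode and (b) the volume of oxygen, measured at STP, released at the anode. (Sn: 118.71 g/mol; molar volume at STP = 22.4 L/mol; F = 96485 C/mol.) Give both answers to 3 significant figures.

2.07 g Sn; 0.195 L O₂

Q = 0.738 × 4560 = 3365 C; n(e⁻) = 3365 / 96485 = 0.03488 mol
Cathode: Sn²⁺ + 2e⁻ → Sn → n(Sn) = 0.03488/2 = 0.01744 mol → 2.07 g
Anode: 2H₂O → O₂ + 4H⁺ + 4e⁻ → n(O₂) = 0.03488/4 = 0.008720 mol → 0.195 L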